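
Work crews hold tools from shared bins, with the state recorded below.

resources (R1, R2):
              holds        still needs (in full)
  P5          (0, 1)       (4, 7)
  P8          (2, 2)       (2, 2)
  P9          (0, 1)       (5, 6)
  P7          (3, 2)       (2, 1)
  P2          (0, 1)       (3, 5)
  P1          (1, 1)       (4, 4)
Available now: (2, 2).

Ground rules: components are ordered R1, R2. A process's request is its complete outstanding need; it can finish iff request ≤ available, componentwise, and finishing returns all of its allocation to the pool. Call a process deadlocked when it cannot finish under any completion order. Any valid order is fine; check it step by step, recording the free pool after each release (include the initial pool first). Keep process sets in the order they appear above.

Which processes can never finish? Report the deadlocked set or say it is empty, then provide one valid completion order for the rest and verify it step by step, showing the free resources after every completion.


No process is deadlocked.
Key observation: there is always a runnable process — P8 first — so the state unwinds completely.
A valid finishing order for the others: P8, P7, P2, P9, P5, P1. Step-by-step check:
  pool = (2, 2)
  run P8 (needs (2, 2), free (2, 2)); after release of (2, 2) the pool is (4, 4)
  run P7 (needs (2, 1), free (4, 4)); after release of (3, 2) the pool is (7, 6)
  run P2 (needs (3, 5), free (7, 6)); after release of (0, 1) the pool is (7, 7)
  run P9 (needs (5, 6), free (7, 7)); after release of (0, 1) the pool is (7, 8)
  run P5 (needs (4, 7), free (7, 8)); after release of (0, 1) the pool is (7, 9)
  run P1 (needs (4, 4), free (7, 9)); after release of (1, 1) the pool is (8, 10)


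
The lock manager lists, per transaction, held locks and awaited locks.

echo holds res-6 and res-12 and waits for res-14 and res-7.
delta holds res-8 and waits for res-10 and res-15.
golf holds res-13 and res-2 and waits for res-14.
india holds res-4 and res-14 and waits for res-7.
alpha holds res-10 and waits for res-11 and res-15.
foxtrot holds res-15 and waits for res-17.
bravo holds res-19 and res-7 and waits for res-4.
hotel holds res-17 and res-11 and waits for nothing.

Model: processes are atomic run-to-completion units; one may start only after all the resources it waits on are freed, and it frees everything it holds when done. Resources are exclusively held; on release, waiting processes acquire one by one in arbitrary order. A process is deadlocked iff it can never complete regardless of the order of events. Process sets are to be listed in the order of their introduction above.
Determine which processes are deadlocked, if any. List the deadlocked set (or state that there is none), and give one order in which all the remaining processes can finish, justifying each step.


Deadlocked: echo, golf, india and bravo.
Key observation: india -> bravo -> india is a circular wait — nothing in it can go first; echo and golf wait into the deadlock from upstream.
A valid finishing order for the others: hotel, foxtrot, alpha, delta.
Step-by-step check:
  run hotel (it waits on nothing); releases res-17 and res-11
  foxtrot: everything it awaited (res-17) is free; runs, freeing res-15
  alpha: everything it awaited (res-11 and res-15) is free; runs, freeing res-10
  delta: everything it awaited (res-10 and res-15) is free; runs, freeing res-8


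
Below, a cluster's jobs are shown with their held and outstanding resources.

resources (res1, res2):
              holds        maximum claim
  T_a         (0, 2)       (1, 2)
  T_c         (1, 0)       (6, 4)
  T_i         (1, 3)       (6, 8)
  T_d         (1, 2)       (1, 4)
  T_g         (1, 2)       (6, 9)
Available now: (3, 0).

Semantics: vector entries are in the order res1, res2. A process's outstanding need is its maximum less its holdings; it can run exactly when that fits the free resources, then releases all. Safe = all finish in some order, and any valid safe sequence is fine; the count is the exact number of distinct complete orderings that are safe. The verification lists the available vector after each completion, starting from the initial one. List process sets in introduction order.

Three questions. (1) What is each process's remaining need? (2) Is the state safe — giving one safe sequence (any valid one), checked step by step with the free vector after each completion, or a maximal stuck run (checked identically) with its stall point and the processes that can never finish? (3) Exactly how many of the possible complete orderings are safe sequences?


(1) Outstanding need per process (order res1, res2):
  T_a: (1, 0)
  T_c: (5, 4)
  T_i: (5, 5)
  T_d: (0, 2)
  T_g: (5, 7)
(2) The state is UNSAFE.
Key observation: once T_a, T_d finish, the pool peaks at (4, 4) — and every remaining process still needs more res1 than that.
The run T_a, T_d cannot be extended any further. Verifying each step:
  pool = (3, 0)
  T_a needs (1, 0) <= (3, 0) -> finishes; pool += (0, 2) = (3, 2)
  T_d needs (0, 2) <= (3, 2) -> finishes; pool += (1, 2) = (4, 4)
  T_c cannot run: need (5, 4) vs free (4, 4) (insufficient res1)
  T_i cannot run: need (5, 5) vs free (4, 4) (insufficient res1 and res2)
  T_g cannot run: need (5, 7) vs free (4, 4) (insufficient res1 and res2)
Permanently blocked: T_c, T_i and T_g.
(3) Exactly 0 of the possible complete orderings are safe sequences.


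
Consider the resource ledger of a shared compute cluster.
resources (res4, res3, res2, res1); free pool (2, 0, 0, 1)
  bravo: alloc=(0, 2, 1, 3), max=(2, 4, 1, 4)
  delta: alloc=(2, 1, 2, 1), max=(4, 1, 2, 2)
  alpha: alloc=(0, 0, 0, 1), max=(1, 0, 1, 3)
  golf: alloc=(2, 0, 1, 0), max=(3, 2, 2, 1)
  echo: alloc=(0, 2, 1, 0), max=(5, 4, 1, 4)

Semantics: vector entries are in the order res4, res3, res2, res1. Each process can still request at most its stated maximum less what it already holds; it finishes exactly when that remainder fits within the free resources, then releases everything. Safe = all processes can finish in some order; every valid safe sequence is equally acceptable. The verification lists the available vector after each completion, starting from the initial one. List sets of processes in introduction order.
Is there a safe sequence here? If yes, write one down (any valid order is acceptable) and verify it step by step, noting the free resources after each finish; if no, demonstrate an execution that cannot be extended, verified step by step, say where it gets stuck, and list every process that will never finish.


The state is UNSAFE.
Key observation: after delta, alpha complete, (4, 1, 2, 3) is the best the pool ever gets, yet each leftover process wants more res3.
The run delta, alpha cannot be extended any further. Step-by-step check:
  pool = (2, 0, 0, 1)
  delta: need (2, 0, 0, 1) fits (2, 0, 0, 1); releases (2, 1, 2, 1), pool now (4, 1, 2, 2)
  alpha: need (1, 0, 1, 2) fits (4, 1, 2, 2); releases (0, 0, 0, 1), pool now (4, 1, 2, 3)
  bravo cannot run: need (2, 2, 0, 1) vs free (4, 1, 2, 3) (insufficient res3)
  golf cannot run: need (1, 2, 1, 1) vs free (4, 1, 2, 3) (insufficient res3)
  echo cannot run: need (5, 2, 0, 4) vs free (4, 1, 2, 3) (insufficient res4, res3 and res1)
Never able to finish: bravo, golf and echo.


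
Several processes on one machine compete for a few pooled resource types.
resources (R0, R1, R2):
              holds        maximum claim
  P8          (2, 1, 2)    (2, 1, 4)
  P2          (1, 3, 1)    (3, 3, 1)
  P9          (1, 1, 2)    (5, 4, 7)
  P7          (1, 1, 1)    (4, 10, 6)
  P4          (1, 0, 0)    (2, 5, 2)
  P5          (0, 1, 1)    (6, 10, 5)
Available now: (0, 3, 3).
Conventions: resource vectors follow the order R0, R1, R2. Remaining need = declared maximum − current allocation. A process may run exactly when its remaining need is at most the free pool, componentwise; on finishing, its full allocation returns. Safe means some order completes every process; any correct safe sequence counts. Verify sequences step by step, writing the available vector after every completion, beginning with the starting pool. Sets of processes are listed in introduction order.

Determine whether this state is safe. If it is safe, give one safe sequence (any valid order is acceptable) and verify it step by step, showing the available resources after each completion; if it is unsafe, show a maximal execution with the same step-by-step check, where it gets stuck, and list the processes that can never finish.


UNSAFE — no complete ordering exists.
Key observation: after P8, P2, P4, P9 complete, (5, 8, 8) is the best the pool ever gets, yet each leftover process wants more R1.
A maximal execution: P8, P2, P4, P9 — then nothing else fits. Step-by-step check:
  pool = (0, 3, 3)
  run P8 (needs (0, 0, 2), free (0, 3, 3)); after release of (2, 1, 2) the pool is (2, 4, 5)
  run P2 (needs (2, 0, 0), free (2, 4, 5)); after release of (1, 3, 1) the pool is (3, 7, 6)
  run P4 (needs (1, 5, 2), free (3, 7, 6)); after release of (1, 0, 0) the pool is (4, 7, 6)
  run P9 (needs (4, 3, 5), free (4, 7, 6)); after release of (1, 1, 2) the pool is (5, 8, 8)
  blocked: P7 wants (3, 9, 5), pool (5, 8, 8) — not enough R1
  blocked: P5 wants (6, 9, 4), pool (5, 8, 8) — not enough R0 and R1
Processes that can never finish: P7 and P5.


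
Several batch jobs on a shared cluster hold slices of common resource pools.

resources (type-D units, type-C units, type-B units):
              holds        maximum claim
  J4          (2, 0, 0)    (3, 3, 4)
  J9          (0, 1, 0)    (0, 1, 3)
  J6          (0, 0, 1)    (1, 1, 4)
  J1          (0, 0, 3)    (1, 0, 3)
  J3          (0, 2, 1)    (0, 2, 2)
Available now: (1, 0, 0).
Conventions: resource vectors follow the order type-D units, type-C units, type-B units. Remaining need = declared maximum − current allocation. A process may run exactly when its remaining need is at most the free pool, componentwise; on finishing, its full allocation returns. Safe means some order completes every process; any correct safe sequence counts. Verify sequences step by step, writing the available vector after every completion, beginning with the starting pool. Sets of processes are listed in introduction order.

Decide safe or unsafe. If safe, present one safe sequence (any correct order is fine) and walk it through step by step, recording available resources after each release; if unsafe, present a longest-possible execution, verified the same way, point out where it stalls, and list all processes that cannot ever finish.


The state is SAFE; one workable sequence: J1, J3, J6, J9, J4.
Key observation: at J1 the run first touches a limit — (1, 0, 0) against (1, 0, 0), exact on a resource it actually requests.
Walking it through:
  pool = (1, 0, 0)
  run J1 (needs (1, 0, 0), free (1, 0, 0)); after release of (0, 0, 3) the pool is (1, 0, 3)
  run J3 (needs (0, 0, 1), free (1, 0, 3)); after release of (0, 2, 1) the pool is (1, 2, 4)
  run J6 (needs (1, 1, 3), free (1, 2, 4)); after release of (0, 0, 1) the pool is (1, 2, 5)
  run J9 (needs (0, 0, 3), free (1, 2, 5)); after release of (0, 1, 0) the pool is (1, 3, 5)
  run J4 (needs (1, 3, 4), free (1, 3, 5)); after release of (2, 0, 0) the pool is (3, 3, 5)


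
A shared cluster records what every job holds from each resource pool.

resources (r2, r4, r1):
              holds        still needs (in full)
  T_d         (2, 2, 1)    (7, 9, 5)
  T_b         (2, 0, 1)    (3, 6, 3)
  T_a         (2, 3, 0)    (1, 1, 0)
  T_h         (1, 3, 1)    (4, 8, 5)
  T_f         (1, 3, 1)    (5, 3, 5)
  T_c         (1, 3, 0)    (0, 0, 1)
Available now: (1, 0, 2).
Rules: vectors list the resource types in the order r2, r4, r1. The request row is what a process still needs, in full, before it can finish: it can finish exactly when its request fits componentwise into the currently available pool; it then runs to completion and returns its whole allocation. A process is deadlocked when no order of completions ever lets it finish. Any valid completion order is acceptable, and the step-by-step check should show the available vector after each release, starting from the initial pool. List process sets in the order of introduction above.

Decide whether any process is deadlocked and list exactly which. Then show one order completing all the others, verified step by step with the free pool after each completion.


The deadlocked set is T_d, T_b, T_h and T_f.
Key observation: T_c, T_a can finish, but then (4, 6, 2) is all there is, and the blocked group's r1 demands exceed it.
One completion order for the rest: T_c, T_a. Check, step by step:
  pool = (1, 0, 2)
  T_c: need (0, 0, 1) fits (1, 0, 2); releases (1, 3, 0), pool now (2, 3, 2)
  T_a: need (1, 1, 0) fits (2, 3, 2); releases (2, 3, 0), pool now (4, 6, 2)
None of the blocked processes ever fits:
  T_d cannot run: need (7, 9, 5) vs free (4, 6, 2) (insufficient r2, r4 and r1)
  T_b cannot run: need (3, 6, 3) vs free (4, 6, 2) (insufficient r1)
  T_h cannot run: need (4, 8, 5) vs free (4, 6, 2) (insufficient r4 and r1)
  T_f cannot run: need (5, 3, 5) vs free (4, 6, 2) (insufficient r2 and r1)


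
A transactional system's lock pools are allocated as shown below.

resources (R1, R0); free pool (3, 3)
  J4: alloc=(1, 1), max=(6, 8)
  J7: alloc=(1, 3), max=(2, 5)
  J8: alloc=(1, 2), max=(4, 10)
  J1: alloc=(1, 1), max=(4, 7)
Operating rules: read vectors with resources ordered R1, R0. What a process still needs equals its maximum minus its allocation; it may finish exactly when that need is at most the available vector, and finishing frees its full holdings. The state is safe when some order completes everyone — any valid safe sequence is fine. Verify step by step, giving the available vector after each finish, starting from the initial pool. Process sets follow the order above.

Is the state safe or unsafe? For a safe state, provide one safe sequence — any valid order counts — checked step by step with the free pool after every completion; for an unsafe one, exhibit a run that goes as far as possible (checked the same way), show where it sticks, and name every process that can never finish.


SAFE. One safe sequence: J7, J1, J4, J8.
Key observation: reading the order forward, J1 is the first process whose need (3, 6) meets the free pool (4, 6) exactly on a resource it requests.
Walking it through:
  pool = (3, 3)
  run J7 (needs (1, 2), free (3, 3)); after release of (1, 3) the pool is (4, 6)
  run J1 (needs (3, 6), free (4, 6)); after release of (1, 1) the pool is (5, 7)
  run J4 (needs (5, 7), free (5, 7)); after release of (1, 1) the pool is (6, 8)
  run J8 (needs (3, 8), free (6, 8)); after release of (1, 2) the pool is (7, 10)


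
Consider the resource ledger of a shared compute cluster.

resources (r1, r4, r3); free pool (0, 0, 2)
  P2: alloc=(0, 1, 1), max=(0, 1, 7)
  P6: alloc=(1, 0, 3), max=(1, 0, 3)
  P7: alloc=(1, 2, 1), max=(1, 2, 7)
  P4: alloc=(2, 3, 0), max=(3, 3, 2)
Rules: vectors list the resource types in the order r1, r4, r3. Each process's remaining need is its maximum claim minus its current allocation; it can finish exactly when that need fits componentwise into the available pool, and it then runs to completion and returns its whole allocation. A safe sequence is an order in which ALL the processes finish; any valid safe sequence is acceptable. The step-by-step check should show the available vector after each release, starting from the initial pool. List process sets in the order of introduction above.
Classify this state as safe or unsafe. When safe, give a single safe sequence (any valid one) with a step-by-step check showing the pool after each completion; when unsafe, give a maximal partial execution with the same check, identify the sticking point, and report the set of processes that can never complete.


UNSAFE — no complete ordering exists.
Key observation: the wall is r3: completing P6, P4 brings the pool only to (3, 3, 5), and all the rest need more.
Going as far as possible: P6, P4; after that, nothing fits. Step-by-step check:
  pool = (0, 0, 2)
  P6 needs (0, 0, 0) <= (0, 0, 2) -> finishes; pool += (1, 0, 3) = (1, 0, 5)
  P4 needs (1, 0, 2) <= (1, 0, 5) -> finishes; pool += (2, 3, 0) = (3, 3, 5)
  blocked: P2 wants (0, 0, 6), pool (3, 3, 5) — not enough r3
  blocked: P7 wants (0, 0, 6), pool (3, 3, 5) — not enough r3
Permanently blocked: P2 and P7.


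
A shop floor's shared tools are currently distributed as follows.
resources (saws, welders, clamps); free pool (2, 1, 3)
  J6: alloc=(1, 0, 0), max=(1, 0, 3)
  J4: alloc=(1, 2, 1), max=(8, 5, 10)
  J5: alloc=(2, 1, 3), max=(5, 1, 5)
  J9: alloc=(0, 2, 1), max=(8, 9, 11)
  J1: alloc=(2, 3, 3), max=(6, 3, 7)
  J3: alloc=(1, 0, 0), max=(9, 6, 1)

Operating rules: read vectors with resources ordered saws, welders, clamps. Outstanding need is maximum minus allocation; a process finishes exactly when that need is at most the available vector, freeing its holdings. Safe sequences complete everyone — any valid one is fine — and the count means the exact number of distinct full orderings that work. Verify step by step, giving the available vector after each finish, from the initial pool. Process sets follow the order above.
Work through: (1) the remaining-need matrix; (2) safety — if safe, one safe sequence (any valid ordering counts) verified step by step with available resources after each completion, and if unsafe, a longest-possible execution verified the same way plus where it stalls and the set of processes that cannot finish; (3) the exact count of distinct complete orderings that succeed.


(1) Remaining need (order saws, welders, clamps):
  J6: (0, 0, 3)
  J4: (7, 3, 9)
  J5: (3, 0, 2)
  J9: (8, 7, 10)
  J1: (4, 0, 4)
  J3: (8, 6, 1)
(2) SAFE. One safe sequence: J6, J5, J1, J4, J9, J3.
Key observation: at J6 the run first touches a limit — (0, 0, 3) against (2, 1, 3), exact on a resource it actually requests.
Verifying each step:
  pool = (2, 1, 3)
  J6: need (0, 0, 3) fits (2, 1, 3); releases (1, 0, 0), pool now (3, 1, 3)
  J5: need (3, 0, 2) fits (3, 1, 3); releases (2, 1, 3), pool now (5, 2, 6)
  J1: need (4, 0, 4) fits (5, 2, 6); releases (2, 3, 3), pool now (7, 5, 9)
  J4: need (7, 3, 9) fits (7, 5, 9); releases (1, 2, 1), pool now (8, 7, 10)
  J9: need (8, 7, 10) fits (8, 7, 10); releases (0, 2, 1), pool now (8, 9, 11)
  J3: need (8, 6, 1) fits (8, 9, 11); releases (1, 0, 0), pool now (9, 9, 11)
(3) The exact count: 2 of the possible complete orderings are safe sequences.


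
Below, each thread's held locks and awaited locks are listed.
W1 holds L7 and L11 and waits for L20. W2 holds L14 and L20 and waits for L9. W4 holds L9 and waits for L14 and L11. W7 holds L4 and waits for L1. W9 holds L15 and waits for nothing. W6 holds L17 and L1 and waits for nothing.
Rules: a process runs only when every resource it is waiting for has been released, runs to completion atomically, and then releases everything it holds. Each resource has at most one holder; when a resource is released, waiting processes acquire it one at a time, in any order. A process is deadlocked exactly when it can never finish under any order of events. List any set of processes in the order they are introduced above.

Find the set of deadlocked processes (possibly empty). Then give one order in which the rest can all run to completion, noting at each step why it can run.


Deadlocked: W1, W2 and W4.
Key observation: W1 -> W2 -> W4 -> W1 is a circular wait — nothing in it can go first; no other process is dragged down with it.
The rest can finish in the order W6, W9, W7.
Walking it through:
  W6 waits on nothing -> runs at once and releases L17 and L1
  W9 waits on nothing -> runs at once and releases L15
  W7 waits on L1 — all released -> runs and releases L4


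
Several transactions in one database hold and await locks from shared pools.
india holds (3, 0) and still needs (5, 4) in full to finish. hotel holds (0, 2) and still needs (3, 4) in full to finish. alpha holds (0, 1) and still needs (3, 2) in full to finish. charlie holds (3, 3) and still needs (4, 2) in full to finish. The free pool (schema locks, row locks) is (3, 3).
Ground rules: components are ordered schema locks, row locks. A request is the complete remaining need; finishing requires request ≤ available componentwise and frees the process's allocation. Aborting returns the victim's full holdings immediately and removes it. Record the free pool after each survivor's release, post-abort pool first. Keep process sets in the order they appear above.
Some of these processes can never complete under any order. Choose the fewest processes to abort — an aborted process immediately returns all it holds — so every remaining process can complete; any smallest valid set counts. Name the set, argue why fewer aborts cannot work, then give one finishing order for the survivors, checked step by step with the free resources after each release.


Minimum abort set: india.
Key observation: before aborting india, charlie was permanently blocked — no order could ever run it; afterwards it completes at step 2.
Why nothing smaller works: aborting no one leaves the state deadlocked as given.
The survivors complete as alpha, charlie, hotel. Check, step by step (starting from the post-abort pool):
  pool = (6, 3)
  run alpha (needs (3, 2), free (6, 3)); after release of (0, 1) the pool is (6, 4)
  run charlie (needs (4, 2), free (6, 4)); after release of (3, 3) the pool is (9, 7)
  run hotel (needs (3, 4), free (9, 7)); after release of (0, 2) the pool is (9, 9)


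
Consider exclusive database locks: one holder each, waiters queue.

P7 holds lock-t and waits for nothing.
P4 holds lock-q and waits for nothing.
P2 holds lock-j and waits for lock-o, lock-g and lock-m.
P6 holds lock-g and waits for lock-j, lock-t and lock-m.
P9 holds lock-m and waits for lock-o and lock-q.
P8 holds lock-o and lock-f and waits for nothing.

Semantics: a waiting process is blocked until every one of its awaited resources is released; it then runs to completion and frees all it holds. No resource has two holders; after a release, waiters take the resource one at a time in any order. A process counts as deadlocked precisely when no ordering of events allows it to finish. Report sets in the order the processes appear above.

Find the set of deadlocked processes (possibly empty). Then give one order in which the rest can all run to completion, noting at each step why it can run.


Deadlocked set: P2 and P6.
Key observation: the wait chain closes on itself along P2 -> P6 -> P2; no other process is dragged down with it.
One completion order for the rest: P4, P8, P9, P7.
Verifying each step:
  run P4 (it waits on nothing); releases lock-q
  run P8 (it waits on nothing); releases lock-o and lock-f
  run P9 (all its waits — lock-o and lock-q — are resolved); releases lock-m
  run P7 (it waits on nothing); releases lock-t


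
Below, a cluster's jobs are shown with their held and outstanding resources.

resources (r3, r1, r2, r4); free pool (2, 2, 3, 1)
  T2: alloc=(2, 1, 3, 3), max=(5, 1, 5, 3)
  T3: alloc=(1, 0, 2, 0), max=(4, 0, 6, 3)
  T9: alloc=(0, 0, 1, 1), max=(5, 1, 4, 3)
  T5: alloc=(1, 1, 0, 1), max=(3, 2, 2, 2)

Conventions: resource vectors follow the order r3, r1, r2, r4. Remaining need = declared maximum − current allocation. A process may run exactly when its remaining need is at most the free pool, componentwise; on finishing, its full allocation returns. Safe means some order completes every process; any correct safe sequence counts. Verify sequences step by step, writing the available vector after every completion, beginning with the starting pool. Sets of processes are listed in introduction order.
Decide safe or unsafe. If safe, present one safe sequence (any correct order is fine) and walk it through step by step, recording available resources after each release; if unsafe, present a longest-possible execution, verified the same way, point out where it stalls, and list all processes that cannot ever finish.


The state is SAFE; one workable sequence: T5, T2, T3, T9.
Key observation: at T5 the run first touches a limit — (2, 1, 2, 1) against (2, 2, 3, 1), exact on a resource it actually requests.
Check, step by step:
  pool = (2, 2, 3, 1)
  T5: need (2, 1, 2, 1) fits (2, 2, 3, 1); releases (1, 1, 0, 1), pool now (3, 3, 3, 2)
  T2: need (3, 0, 2, 0) fits (3, 3, 3, 2); releases (2, 1, 3, 3), pool now (5, 4, 6, 5)
  T3: need (3, 0, 4, 3) fits (5, 4, 6, 5); releases (1, 0, 2, 0), pool now (6, 4, 8, 5)
  T9: need (5, 1, 3, 2) fits (6, 4, 8, 5); releases (0, 0, 1, 1), pool now (6, 4, 9, 6)


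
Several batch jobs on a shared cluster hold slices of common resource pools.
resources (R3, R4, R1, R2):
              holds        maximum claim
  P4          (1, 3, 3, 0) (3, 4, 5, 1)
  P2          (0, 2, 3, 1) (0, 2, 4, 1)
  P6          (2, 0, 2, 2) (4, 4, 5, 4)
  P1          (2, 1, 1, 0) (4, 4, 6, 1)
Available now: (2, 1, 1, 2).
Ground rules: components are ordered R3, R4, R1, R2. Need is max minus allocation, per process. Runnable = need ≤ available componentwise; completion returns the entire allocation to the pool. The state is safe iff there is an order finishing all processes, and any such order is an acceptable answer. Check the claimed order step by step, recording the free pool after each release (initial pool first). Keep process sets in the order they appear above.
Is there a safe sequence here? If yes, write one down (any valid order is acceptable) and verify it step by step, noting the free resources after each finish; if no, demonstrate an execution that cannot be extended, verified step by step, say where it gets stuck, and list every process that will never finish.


The state is SAFE; one workable sequence: P2, P4, P6, P1.
Key observation: at P2 the run first touches a limit — (0, 0, 1, 0) against (2, 1, 1, 2), exact on a resource it actually requests.
Check, step by step:
  pool = (2, 1, 1, 2)
  run P2 (needs (0, 0, 1, 0), free (2, 1, 1, 2)); after release of (0, 2, 3, 1) the pool is (2, 3, 4, 3)
  run P4 (needs (2, 1, 2, 1), free (2, 3, 4, 3)); after release of (1, 3, 3, 0) the pool is (3, 6, 7, 3)
  run P6 (needs (2, 4, 3, 2), free (3, 6, 7, 3)); after release of (2, 0, 2, 2) the pool is (5, 6, 9, 5)
  run P1 (needs (2, 3, 5, 1), free (5, 6, 9, 5)); after release of (2, 1, 1, 0) the pool is (7, 7, 10, 5)


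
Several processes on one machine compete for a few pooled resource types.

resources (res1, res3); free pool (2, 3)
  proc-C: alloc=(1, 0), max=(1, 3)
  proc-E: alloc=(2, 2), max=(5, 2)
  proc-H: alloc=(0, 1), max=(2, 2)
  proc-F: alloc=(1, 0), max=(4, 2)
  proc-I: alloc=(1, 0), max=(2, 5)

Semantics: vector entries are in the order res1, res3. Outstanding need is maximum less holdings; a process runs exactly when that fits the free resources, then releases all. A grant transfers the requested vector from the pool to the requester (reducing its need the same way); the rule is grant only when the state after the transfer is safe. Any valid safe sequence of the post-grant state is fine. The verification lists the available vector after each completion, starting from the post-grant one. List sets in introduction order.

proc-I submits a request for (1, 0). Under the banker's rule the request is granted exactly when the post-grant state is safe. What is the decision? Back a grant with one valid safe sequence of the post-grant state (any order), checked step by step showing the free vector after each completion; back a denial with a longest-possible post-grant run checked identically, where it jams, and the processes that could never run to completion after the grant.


DENY: after the grant no complete ordering would exist.
Key observation: after proc-C, proc-H the pool peaks at (2, 4), and each blocked process is short somewhere: proc-E on res1; proc-F on res1; proc-I on res3.
On the post-grant state, proc-C, proc-H is a maximal run — nothing extends it. Verifying each step:
  pool = (1, 3)
  proc-C needs (0, 3) <= (1, 3) -> finishes; pool += (1, 0) = (2, 3)
  proc-H needs (2, 1) <= (2, 3) -> finishes; pool += (0, 1) = (2, 4)
  proc-E cannot run: need (3, 0) vs free (2, 4) (insufficient res1)
  proc-F cannot run: need (3, 2) vs free (2, 4) (insufficient res1)
  proc-I cannot run: need (0, 5) vs free (2, 4) (insufficient res3)
Post-grant, the permanently blocked set is proc-E, proc-F and proc-I.


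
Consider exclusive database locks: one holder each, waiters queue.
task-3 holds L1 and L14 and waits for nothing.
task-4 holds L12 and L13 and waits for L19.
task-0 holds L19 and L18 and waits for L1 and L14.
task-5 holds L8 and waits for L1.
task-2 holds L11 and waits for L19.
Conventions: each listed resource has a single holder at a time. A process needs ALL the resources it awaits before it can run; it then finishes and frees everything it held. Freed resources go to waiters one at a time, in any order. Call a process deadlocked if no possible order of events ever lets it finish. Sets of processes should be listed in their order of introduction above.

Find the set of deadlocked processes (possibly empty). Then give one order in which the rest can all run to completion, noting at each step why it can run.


No process is deadlocked.
Key observation: although several processes wait, no cycle exists — each chain bottoms out at a free runner.
A valid finishing order for the others: task-3, task-0, task-2, task-4, task-5.
Step-by-step check:
  run task-3 (it waits on nothing); releases L1 and L14
  task-0 waits on L1 and L14 — all released -> runs and releases L19 and L18
  task-2 waits on L19 — all released -> runs and releases L11
  task-4 waits on L19 — all released -> runs and releases L12 and L13
  task-5 waits on L1 — all released -> runs and releases L8


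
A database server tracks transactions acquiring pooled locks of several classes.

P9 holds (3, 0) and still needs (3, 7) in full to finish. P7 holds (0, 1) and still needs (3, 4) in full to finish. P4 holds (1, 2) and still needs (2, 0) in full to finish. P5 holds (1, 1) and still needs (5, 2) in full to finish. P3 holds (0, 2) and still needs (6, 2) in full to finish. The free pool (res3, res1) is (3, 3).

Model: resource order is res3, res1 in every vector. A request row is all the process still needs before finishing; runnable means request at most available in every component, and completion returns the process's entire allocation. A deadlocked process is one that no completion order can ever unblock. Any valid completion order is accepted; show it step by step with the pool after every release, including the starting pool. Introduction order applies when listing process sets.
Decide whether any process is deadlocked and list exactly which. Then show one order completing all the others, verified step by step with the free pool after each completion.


Deadlocked set: P9, P5 and P3.
Key observation: after P4, P7 the pool peaks at (4, 6), and each blocked process is short somewhere: P9 on res1; P5 on res3; P3 on res3.
The rest can finish in the order P4, P7. Verifying each step:
  pool = (3, 3)
  P4 needs (2, 0) <= (3, 3) -> finishes; pool += (1, 2) = (4, 5)
  P7 needs (3, 4) <= (4, 5) -> finishes; pool += (0, 1) = (4, 6)
The stuck group stays short no matter what:
  P9 cannot run: need (3, 7) vs free (4, 6) (insufficient res1)
  P5 cannot run: need (5, 2) vs free (4, 6) (insufficient res3)
  P3 cannot run: need (6, 2) vs free (4, 6) (insufficient res3)


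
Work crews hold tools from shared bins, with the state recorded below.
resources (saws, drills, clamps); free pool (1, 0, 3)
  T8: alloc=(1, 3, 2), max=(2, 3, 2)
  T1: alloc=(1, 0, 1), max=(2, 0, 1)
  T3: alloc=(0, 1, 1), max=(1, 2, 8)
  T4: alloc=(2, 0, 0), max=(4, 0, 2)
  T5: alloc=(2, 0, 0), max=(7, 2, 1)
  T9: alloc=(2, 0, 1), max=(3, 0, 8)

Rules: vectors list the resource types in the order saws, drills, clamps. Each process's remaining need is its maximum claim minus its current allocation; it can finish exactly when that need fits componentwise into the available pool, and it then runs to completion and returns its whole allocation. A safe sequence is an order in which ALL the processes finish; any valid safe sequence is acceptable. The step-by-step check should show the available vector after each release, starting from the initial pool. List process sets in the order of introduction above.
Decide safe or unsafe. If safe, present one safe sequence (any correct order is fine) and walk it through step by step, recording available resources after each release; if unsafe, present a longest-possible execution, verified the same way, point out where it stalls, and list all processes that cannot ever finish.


The state is UNSAFE.
Key observation: even finishing T1, T4, T8, T5 leaves just (7, 3, 6) free — too little clamps for any of the remaining processes.
A maximal execution: T1, T4, T8, T5 — then nothing else fits. Step-by-step check:
  pool = (1, 0, 3)
  T1 needs (1, 0, 0) <= (1, 0, 3) -> finishes; pool += (1, 0, 1) = (2, 0, 4)
  T4 needs (2, 0, 2) <= (2, 0, 4) -> finishes; pool += (2, 0, 0) = (4, 0, 4)
  T8 needs (1, 0, 0) <= (4, 0, 4) -> finishes; pool += (1, 3, 2) = (5, 3, 6)
  T5 needs (5, 2, 1) <= (5, 3, 6) -> finishes; pool += (2, 0, 0) = (7, 3, 6)
  blocked: T3 wants (1, 1, 7), pool (7, 3, 6) — not enough clamps
  blocked: T9 wants (1, 0, 7), pool (7, 3, 6) — not enough clamps
Never able to finish: T3 and T9.


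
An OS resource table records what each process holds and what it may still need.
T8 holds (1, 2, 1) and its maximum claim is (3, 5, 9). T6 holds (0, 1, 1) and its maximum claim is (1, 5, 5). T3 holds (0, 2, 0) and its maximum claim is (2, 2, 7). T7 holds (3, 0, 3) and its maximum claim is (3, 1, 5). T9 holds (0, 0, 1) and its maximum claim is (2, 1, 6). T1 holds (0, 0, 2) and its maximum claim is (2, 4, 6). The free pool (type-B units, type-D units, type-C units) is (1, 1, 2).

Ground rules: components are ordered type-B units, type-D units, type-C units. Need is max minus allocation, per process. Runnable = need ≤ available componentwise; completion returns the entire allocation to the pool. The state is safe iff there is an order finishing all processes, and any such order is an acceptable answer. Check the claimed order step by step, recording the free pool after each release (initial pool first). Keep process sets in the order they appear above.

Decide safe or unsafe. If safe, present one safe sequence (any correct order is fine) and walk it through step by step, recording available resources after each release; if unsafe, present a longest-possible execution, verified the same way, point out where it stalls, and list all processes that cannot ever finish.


UNSAFE.
Key observation: after T7, T9 the pool peaks at (4, 1, 6), and each blocked process is short somewhere: T8 on type-D units, type-C units; T6 on type-D units; T3 on type-C units; T1 on type-D units.
The run T7, T9 cannot be extended any further. Walking it through:
  pool = (1, 1, 2)
  T7: need (0, 1, 2) fits (1, 1, 2); releases (3, 0, 3), pool now (4, 1, 5)
  T9: need (2, 1, 5) fits (4, 1, 5); releases (0, 0, 1), pool now (4, 1, 6)
  blocked: T8 wants (2, 3, 8), pool (4, 1, 6) — not enough type-D units and type-C units
  blocked: T6 wants (1, 4, 4), pool (4, 1, 6) — not enough type-D units
  blocked: T3 wants (2, 0, 7), pool (4, 1, 6) — not enough type-C units
  blocked: T1 wants (2, 4, 4), pool (4, 1, 6) — not enough type-D units
Never able to finish: T8, T6, T3 and T1.


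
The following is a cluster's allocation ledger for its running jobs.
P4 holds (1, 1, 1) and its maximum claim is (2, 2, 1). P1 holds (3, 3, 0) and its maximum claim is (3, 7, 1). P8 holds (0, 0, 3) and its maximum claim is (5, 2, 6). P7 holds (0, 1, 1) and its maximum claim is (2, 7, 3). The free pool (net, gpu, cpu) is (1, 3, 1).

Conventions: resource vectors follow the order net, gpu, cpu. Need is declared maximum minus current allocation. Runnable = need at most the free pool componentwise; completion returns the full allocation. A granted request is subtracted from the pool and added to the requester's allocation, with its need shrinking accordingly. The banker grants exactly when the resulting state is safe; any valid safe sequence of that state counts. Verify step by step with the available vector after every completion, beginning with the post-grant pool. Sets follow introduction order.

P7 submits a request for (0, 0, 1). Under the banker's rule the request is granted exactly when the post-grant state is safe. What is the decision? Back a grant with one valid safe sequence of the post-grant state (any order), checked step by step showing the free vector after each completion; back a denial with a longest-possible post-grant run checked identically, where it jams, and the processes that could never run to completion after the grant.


GRANT. The post-grant state is safe; one safe sequence: P4, P1, P7, P8.
Key observation: (1, 3, 0) free after granting still covers P4 first, and each release covers the next.
Check on the post-grant state, step by step:
  pool = (1, 3, 0)
  P4: need (1, 1, 0) fits (1, 3, 0); releases (1, 1, 1), pool now (2, 4, 1)
  P1: need (0, 4, 1) fits (2, 4, 1); releases (3, 3, 0), pool now (5, 7, 1)
  P7: need (2, 6, 1) fits (5, 7, 1); releases (0, 1, 2), pool now (5, 8, 3)
  P8: need (5, 2, 3) fits (5, 8, 3); releases (0, 0, 3), pool now (5, 8, 6)


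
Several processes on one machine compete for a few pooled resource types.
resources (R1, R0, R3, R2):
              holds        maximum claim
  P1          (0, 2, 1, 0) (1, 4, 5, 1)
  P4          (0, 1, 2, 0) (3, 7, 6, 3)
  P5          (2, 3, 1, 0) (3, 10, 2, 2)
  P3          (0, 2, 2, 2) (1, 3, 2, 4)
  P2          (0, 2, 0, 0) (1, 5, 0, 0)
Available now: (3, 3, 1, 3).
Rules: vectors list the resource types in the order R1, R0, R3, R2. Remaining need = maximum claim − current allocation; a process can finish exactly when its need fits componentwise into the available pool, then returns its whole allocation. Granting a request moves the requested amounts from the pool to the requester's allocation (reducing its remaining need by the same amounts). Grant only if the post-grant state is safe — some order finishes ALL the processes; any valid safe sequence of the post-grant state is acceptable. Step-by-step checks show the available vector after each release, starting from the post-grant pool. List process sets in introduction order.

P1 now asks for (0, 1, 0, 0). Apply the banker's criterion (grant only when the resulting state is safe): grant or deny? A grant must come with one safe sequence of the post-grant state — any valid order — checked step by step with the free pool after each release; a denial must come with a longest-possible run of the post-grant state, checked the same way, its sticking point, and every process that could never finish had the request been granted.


DENY: after the grant no complete ordering would exist.
Key observation: after P3, P2 the pool peaks at (3, 6, 3, 5), and each blocked process is short somewhere: P1 on R3; P4 on R3; P5 on R0.
On the post-grant state, P3, P2 is a maximal run — nothing extends it. Walking it through:
  pool = (3, 2, 1, 3)
  P3: need (1, 1, 0, 2) fits (3, 2, 1, 3); releases (0, 2, 2, 2), pool now (3, 4, 3, 5)
  P2: need (1, 3, 0, 0) fits (3, 4, 3, 5); releases (0, 2, 0, 0), pool now (3, 6, 3, 5)
  P1 still needs (1, 1, 4, 1) but only (3, 6, 3, 5) is free — short on R3
  P4 still needs (3, 6, 4, 3) but only (3, 6, 3, 5) is free — short on R3
  P5 still needs (1, 7, 1, 2) but only (3, 6, 3, 5) is free — short on R0
Had the request been granted, P1, P4 and P5 could never finish.


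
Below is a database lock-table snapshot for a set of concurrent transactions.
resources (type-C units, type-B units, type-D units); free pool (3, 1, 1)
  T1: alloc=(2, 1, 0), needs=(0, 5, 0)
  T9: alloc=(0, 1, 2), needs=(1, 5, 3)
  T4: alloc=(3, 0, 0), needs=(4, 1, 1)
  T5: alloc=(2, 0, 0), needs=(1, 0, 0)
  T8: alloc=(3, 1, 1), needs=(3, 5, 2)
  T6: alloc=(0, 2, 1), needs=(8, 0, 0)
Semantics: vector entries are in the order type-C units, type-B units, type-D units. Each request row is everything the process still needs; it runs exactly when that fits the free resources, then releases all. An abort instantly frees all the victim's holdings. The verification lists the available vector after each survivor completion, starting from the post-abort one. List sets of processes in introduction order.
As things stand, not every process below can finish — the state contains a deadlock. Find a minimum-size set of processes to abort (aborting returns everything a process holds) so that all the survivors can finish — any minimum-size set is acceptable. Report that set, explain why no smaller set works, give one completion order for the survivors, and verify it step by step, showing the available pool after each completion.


Minimum abort set: T1 and T9.
Key observation: T8 had no path to completion before; after the abort of T1 and T9 ((2, 2, 2) returned), step 3 is where it fits.
No one abort is enough; case by case: T1 alone leaves T9 blocked (short on type-B units and type-D units); T9 alone leaves T1 blocked (short on type-B units); T4 alone leaves T1 blocked (short on type-B units); T5 alone leaves T1 blocked (short on type-B units); T8 alone leaves T1 blocked (short on type-B units); T6 alone leaves T1 blocked (short on type-B units).
One survivor order: T4, T6, T8, T5. Check, step by step (post-abort pool first):
  pool = (5, 3, 3)
  run T4 (needs (4, 1, 1), free (5, 3, 3)); after release of (3, 0, 0) the pool is (8, 3, 3)
  run T6 (needs (8, 0, 0), free (8, 3, 3)); after release of (0, 2, 1) the pool is (8, 5, 4)
  run T8 (needs (3, 5, 2), free (8, 5, 4)); after release of (3, 1, 1) the pool is (11, 6, 5)
  run T5 (needs (1, 0, 0), free (11, 6, 5)); after release of (2, 0, 0) the pool is (13, 6, 5)
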